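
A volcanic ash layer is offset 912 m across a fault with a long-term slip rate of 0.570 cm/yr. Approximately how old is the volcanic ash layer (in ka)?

age = offset / rate = 912 m / (0.570 cm/yr) = 160000 yr = 160 ka

160 ka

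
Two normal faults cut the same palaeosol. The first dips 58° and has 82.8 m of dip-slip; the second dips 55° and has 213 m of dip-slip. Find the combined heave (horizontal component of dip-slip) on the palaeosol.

heave_A = 82.8 × cos(58°) = 43.88 m
heave_B = 213 × cos(55°) = 122.2 m
total = 43.88 + 122.2 = 166 m

166 m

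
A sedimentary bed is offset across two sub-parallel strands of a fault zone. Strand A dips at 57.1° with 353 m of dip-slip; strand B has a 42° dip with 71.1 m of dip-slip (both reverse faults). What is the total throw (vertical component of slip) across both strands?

344 m

throw_A = 353 × sin(57.1°) = 296.4 m
throw_B = 71.1 × sin(42°) = 47.58 m
total = 296.4 + 47.58 = 344 m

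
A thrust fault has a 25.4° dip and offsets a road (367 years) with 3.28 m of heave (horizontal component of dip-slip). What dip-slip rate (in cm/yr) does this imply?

0.989 cm/yr

dip-slip = heave / cos(dip) = 3.28 m / cos(25.4°) = 3.631 m
rate = 3.631 m / 367 years = 0.00989 m/yr = 0.989 cm/yr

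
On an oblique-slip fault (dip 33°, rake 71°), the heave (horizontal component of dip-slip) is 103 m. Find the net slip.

dip-slip = heave / cos(dip) = 103 / cos(33°) = 122.8 m
net slip = dip-slip / sin(rake) = 122.8 / sin(71°) = 130 m

130 m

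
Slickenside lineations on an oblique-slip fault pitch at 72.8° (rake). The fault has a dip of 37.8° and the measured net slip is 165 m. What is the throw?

dip-slip = net slip × sin(rake) = 165 m × sin(72.8°) = 157.6 m
throw = dip-slip × sin(dip) = 157.6 × sin(37.8°) = 96.6 m

96.6 m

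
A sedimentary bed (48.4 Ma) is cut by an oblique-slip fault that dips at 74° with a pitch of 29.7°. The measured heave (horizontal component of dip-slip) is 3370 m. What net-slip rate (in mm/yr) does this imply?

0.510 mm/yr

dip-slip = heave / cos(dip) = 3370 / cos(74°) = 12230 m
net slip = dip-slip / sin(rake) = 12230 / sin(29.7°) = 24680 m
rate = 24680 m / 48.4 Ma = 0.000510 m/yr = 0.510 mm/yr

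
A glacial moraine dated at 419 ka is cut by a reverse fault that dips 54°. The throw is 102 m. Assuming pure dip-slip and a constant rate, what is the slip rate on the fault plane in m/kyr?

dip-slip = throw / sin(dip) = 102 m / sin(54°) = 126.1 m
rate = 126.1 m / 419 ka = 0.000301 m/yr = 0.301 m/kyr

0.301 m/kyr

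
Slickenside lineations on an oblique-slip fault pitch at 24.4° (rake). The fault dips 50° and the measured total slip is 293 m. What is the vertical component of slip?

92.7 m

dip-slip = net slip × sin(rake) = 293 m × sin(24.4°) = 121 m
throw = dip-slip × sin(dip) = 121 × sin(50°) = 92.7 m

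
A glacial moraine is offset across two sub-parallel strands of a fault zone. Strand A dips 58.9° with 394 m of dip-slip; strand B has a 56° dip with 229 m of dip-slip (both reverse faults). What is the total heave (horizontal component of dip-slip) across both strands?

heave_A = 394 × cos(58.9°) = 203.5 m
heave_B = 229 × cos(56°) = 128.1 m
total = 203.5 + 128.1 = 332 m

332 m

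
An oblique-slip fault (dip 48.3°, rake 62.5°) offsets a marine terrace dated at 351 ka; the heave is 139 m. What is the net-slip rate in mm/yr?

dip-slip = heave / cos(dip) = 139 / cos(48.3°) = 209 m
net slip = dip-slip / sin(rake) = 209 / sin(62.5°) = 235.6 m
rate = 235.6 m / 351 ka = 0.000671 m/yr = 0.671 mm/yr

0.671 mm/yr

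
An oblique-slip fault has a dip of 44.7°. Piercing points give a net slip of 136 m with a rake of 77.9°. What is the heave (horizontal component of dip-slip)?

94.5 m

dip-slip = net slip × sin(rake) = 136 m × sin(77.9°) = 133 m
heave = dip-slip × cos(dip) = 133 × cos(44.7°) = 94.5 m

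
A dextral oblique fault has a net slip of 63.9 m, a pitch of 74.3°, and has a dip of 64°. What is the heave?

27 m

dip-slip = net slip × sin(rake) = 63.9 m × sin(74.3°) = 61.52 m
heave = dip-slip × cos(dip) = 61.52 × cos(64°) = 27 m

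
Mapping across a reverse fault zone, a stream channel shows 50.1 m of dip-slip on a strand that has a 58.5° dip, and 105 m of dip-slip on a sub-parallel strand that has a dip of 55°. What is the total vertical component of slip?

129 m

throw_A = 50.1 × sin(58.5°) = 42.72 m
throw_B = 105 × sin(55°) = 86.01 m
total = 42.72 + 86.01 = 129 m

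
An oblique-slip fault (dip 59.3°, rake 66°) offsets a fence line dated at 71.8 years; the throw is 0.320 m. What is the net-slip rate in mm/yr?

5.67 mm/yr

dip-slip = throw / sin(dip) = 0.320 / sin(59.3°) = 0.3722 m
net slip = dip-slip / sin(rake) = 0.3722 / sin(66°) = 0.4074 m
rate = 0.4074 m / 71.8 years = 0.00567 m/yr = 5.67 mm/yr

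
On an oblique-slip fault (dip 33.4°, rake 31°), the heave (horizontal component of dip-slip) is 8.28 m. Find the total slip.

dip-slip = heave / cos(dip) = 8.28 / cos(33.4°) = 9.918 m
net slip = dip-slip / sin(rake) = 9.918 / sin(31°) = 19.3 m

19.3 m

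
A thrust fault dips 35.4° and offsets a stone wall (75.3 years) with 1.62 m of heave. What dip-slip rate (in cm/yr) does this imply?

dip-slip = heave / cos(dip) = 1.62 m / cos(35.4°) = 1.987 m
rate = 1.987 m / 75.3 years = 0.0264 m/yr = 2.64 cm/yr

2.64 cm/yr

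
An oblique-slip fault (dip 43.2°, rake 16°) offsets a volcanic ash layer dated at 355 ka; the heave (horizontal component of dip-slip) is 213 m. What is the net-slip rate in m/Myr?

dip-slip = heave / cos(dip) = 213 / cos(43.2°) = 292.2 m
net slip = dip-slip / sin(rake) = 292.2 / sin(16°) = 1060 m
rate = 1060 m / 355 ka = 0.00299 m/yr = 2990 m/Myr

2990 m/Myr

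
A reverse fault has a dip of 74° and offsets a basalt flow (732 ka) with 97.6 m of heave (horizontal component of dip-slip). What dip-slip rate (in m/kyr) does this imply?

0.484 m/kyr

dip-slip = heave / cos(dip) = 97.6 m / cos(74°) = 354.1 m
rate = 354.1 m / 732 ka = 0.000484 m/yr = 0.484 m/kyr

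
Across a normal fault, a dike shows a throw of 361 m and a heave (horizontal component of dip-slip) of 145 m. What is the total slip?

389 m

net slip = √(throw² + heave²) = √(361² + 145²) = 389 m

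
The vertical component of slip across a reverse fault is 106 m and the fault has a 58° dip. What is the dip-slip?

dip-slip = throw / sin(dip) = 106 / sin(58°) = 125 m

125 m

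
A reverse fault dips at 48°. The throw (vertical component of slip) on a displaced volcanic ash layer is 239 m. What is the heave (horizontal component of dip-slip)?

215 m

heave = throw / tan(dip) = 239 / tan(48°) = 215 m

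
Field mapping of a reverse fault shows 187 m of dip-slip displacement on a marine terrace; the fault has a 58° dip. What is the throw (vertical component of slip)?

throw = dip-slip × sin(dip) = 187 m × sin(58°) = 159 m

159 m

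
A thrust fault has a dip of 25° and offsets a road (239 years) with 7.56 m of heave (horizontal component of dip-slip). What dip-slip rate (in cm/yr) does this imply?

dip-slip = heave / cos(dip) = 7.56 m / cos(25°) = 8.342 m
rate = 8.342 m / 239 years = 0.0349 m/yr = 3.49 cm/yr

3.49 cm/yr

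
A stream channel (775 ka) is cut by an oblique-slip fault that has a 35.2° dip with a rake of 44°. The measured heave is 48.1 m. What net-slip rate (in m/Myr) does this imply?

dip-slip = heave / cos(dip) = 48.1 / cos(35.2°) = 58.86 m
net slip = dip-slip / sin(rake) = 58.86 / sin(44°) = 84.74 m
rate = 84.74 m / 775 ka = 0.000109 m/yr = 109 m/Myr

109 m/Myr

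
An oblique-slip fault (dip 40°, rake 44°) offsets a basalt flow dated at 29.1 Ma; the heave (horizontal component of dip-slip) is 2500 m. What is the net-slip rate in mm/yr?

dip-slip = heave / cos(dip) = 2500 / cos(40°) = 3264 m
net slip = dip-slip / sin(rake) = 3264 / sin(44°) = 4698 m
rate = 4698 m / 29.1 Ma = 0.000161 m/yr = 0.161 mm/yr

0.161 mm/yr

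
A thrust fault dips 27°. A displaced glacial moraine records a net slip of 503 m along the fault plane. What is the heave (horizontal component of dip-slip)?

448 m

heave = dip-slip × cos(dip) = 503 m × cos(27°) = 448 m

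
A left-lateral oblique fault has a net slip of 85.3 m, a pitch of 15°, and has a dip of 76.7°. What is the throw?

dip-slip = net slip × sin(rake) = 85.3 m × sin(15°) = 22.08 m
throw = dip-slip × sin(dip) = 22.08 × sin(76.7°) = 21.5 m

21.5 m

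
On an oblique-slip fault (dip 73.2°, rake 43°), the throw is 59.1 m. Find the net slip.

90.5 m

dip-slip = throw / sin(dip) = 59.1 / sin(73.2°) = 61.73 m
net slip = dip-slip / sin(rake) = 61.73 / sin(43°) = 90.5 m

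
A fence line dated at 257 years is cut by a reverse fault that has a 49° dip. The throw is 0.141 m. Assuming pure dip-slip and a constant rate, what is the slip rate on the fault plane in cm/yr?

0.0727 cm/yr

dip-slip = throw / sin(dip) = 0.141 m / sin(49°) = 0.1868 m
rate = 0.1868 m / 257 years = 0.000727 m/yr = 0.0727 cm/yr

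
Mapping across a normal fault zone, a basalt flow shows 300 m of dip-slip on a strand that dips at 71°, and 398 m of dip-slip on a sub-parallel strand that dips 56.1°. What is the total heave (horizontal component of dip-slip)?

320 m

heave_A = 300 × cos(71°) = 97.67 m
heave_B = 398 × cos(56.1°) = 222 m
total = 97.67 + 222 = 320 m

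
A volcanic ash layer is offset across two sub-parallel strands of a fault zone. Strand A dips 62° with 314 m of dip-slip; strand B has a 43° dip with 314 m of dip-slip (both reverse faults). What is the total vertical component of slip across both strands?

491 m

throw_A = 314 × sin(62°) = 277.2 m
throw_B = 314 × sin(43°) = 214.1 m
total = 277.2 + 214.1 = 491 m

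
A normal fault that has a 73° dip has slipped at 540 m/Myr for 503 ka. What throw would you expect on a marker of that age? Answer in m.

dip-slip = rate × time = 540 m/Myr × 503 ka = 271.6 m
throw = dip-slip × sin(dip) = 271.6 × sin(73°) = 260 m

260 m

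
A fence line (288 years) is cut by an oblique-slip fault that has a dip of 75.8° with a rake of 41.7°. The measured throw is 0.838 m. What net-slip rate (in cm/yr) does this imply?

dip-slip = throw / sin(dip) = 0.838 / sin(75.8°) = 0.8644 m
net slip = dip-slip / sin(rake) = 0.8644 / sin(41.7°) = 1.299 m
rate = 1.299 m / 288 years = 0.00451 m/yr = 0.451 cm/yr

0.451 cm/yr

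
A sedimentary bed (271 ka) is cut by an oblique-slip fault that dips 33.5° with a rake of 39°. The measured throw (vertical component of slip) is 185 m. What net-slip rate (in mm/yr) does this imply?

dip-slip = throw / sin(dip) = 185 / sin(33.5°) = 335.2 m
net slip = dip-slip / sin(rake) = 335.2 / sin(39°) = 532.6 m
rate = 532.6 m / 271 ka = 0.00197 m/yr = 1.97 mm/yr

1.97 mm/yr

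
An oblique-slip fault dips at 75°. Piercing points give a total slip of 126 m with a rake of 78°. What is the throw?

119 m

dip-slip = net slip × sin(rake) = 126 m × sin(78°) = 123.2 m
throw = dip-slip × sin(dip) = 123.2 × sin(75°) = 119 m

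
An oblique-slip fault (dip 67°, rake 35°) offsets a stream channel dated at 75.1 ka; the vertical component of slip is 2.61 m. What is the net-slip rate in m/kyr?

dip-slip = throw / sin(dip) = 2.61 / sin(67°) = 2.835 m
net slip = dip-slip / sin(rake) = 2.835 / sin(35°) = 4.943 m
rate = 4.943 m / 75.1 ka = 0.0000658 m/yr = 0.0658 m/kyr

0.0658 m/kyr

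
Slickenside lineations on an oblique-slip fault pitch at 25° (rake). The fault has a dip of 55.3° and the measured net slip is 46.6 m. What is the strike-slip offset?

strike-slip = net slip × cos(rake) = 46.6 m × cos(25°) = 42.2 m

42.2 m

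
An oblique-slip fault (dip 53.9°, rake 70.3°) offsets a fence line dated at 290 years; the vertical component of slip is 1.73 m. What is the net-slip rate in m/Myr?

7840 m/Myr

dip-slip = throw / sin(dip) = 1.73 / sin(53.9°) = 2.141 m
net slip = dip-slip / sin(rake) = 2.141 / sin(70.3°) = 2.274 m
rate = 2.274 m / 290 years = 0.00784 m/yr = 7840 m/Myr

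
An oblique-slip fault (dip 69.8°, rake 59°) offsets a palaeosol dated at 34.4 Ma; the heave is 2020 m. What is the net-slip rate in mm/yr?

dip-slip = heave / cos(dip) = 2020 / cos(69.8°) = 5850 m
net slip = dip-slip / sin(rake) = 5850 / sin(59°) = 6825 m
rate = 6825 m / 34.4 Ma = 0.000198 m/yr = 0.198 mm/yr

0.198 mm/yr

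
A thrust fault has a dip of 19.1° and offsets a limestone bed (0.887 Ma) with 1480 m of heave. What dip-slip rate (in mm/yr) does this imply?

1.77 mm/yr

dip-slip = heave / cos(dip) = 1480 m / cos(19.1°) = 1566 m
rate = 1566 m / 0.887 Ma = 0.00177 m/yr = 1.77 mm/yr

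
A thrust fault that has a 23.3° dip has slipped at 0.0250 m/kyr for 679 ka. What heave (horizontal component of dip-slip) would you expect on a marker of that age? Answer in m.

15.6 m

dip-slip = rate × time = 0.0250 m/kyr × 679 ka = 16.98 m
heave = dip-slip × cos(dip) = 16.98 × cos(23.3°) = 15.6 m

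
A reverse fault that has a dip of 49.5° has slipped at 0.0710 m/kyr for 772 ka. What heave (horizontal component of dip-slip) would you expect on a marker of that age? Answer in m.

35.6 m

dip-slip = rate × time = 0.0710 m/kyr × 772 ka = 54.81 m
heave = dip-slip × cos(dip) = 54.81 × cos(49.5°) = 35.6 m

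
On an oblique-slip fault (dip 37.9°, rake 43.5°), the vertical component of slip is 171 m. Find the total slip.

dip-slip = throw / sin(dip) = 171 / sin(37.9°) = 278.4 m
net slip = dip-slip / sin(rake) = 278.4 / sin(43.5°) = 404 m

404 m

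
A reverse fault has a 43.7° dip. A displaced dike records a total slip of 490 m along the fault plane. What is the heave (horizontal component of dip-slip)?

heave = dip-slip × cos(dip) = 490 m × cos(43.7°) = 354 m

354 m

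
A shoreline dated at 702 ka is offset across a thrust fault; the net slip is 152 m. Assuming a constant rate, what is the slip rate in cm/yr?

0.0217 cm/yr

rate = 152 m / 702 ka = 0.000217 m/yr = 0.0217 cm/yr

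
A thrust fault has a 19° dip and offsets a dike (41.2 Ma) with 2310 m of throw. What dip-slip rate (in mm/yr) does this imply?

dip-slip = throw / sin(dip) = 2310 m / sin(19°) = 7095 m
rate = 7095 m / 41.2 Ma = 0.000172 m/yr = 0.172 mm/yr

0.172 mm/yr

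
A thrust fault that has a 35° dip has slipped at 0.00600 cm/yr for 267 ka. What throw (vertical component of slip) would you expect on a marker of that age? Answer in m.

9.19 m

dip-slip = rate × time = 0.00600 cm/yr × 267 ka = 16.02 m
throw = dip-slip × sin(dip) = 16.02 × sin(35°) = 9.19 m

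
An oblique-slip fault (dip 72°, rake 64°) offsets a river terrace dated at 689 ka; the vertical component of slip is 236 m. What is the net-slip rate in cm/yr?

dip-slip = throw / sin(dip) = 236 / sin(72°) = 248.1 m
net slip = dip-slip / sin(rake) = 248.1 / sin(64°) = 276.1 m
rate = 276.1 m / 689 ka = 0.000401 m/yr = 0.0401 cm/yr

0.0401 cm/yr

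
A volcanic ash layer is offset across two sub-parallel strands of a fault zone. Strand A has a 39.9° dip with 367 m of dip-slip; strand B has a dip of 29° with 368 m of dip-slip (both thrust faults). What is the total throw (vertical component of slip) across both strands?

414 m

throw_A = 367 × sin(39.9°) = 235.4 m
throw_B = 368 × sin(29°) = 178.4 m
total = 235.4 + 178.4 = 414 m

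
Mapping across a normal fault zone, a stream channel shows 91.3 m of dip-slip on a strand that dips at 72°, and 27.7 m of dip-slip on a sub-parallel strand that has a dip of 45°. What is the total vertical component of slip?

throw_A = 91.3 × sin(72°) = 86.83 m
throw_B = 27.7 × sin(45°) = 19.59 m
total = 86.83 + 19.59 = 106 m

106 m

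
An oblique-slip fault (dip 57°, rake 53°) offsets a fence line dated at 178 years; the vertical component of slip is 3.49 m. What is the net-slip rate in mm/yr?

29.3 mm/yr

dip-slip = throw / sin(dip) = 3.49 / sin(57°) = 4.161 m
net slip = dip-slip / sin(rake) = 4.161 / sin(53°) = 5.211 m
rate = 5.211 m / 178 years = 0.0293 m/yr = 29.3 mm/yr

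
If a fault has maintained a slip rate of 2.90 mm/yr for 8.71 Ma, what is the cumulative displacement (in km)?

slip = rate × time = 2.90 mm/yr × 8.71 Ma = 25300 m = 25.3 km

25.3 km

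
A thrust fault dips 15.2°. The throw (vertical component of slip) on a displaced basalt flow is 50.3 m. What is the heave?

heave = throw / tan(dip) = 50.3 / tan(15.2°) = 185 m

185 m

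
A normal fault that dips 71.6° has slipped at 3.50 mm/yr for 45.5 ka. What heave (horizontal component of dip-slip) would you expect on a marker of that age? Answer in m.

50.3 m

dip-slip = rate × time = 3.50 mm/yr × 45.5 ka = 159.2 m
heave = dip-slip × cos(dip) = 159.2 × cos(71.6°) = 50.3 m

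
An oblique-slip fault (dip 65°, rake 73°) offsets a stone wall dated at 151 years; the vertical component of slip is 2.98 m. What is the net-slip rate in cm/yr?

dip-slip = throw / sin(dip) = 2.98 / sin(65°) = 3.288 m
net slip = dip-slip / sin(rake) = 3.288 / sin(73°) = 3.438 m
rate = 3.438 m / 151 years = 0.0228 m/yr = 2.28 cm/yr

2.28 cm/yr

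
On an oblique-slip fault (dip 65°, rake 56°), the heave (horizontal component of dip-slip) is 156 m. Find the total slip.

dip-slip = heave / cos(dip) = 156 / cos(65°) = 369.1 m
net slip = dip-slip / sin(rake) = 369.1 / sin(56°) = 445 m

445 m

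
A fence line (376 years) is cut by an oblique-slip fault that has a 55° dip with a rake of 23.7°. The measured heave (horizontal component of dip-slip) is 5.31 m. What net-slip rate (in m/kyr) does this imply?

61.3 m/kyr

dip-slip = heave / cos(dip) = 5.31 / cos(55°) = 9.258 m
net slip = dip-slip / sin(rake) = 9.258 / sin(23.7°) = 23.03 m
rate = 23.03 m / 376 years = 0.0613 m/yr = 61.3 m/kyr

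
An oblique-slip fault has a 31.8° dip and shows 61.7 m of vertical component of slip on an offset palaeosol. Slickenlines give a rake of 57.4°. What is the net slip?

dip-slip = throw / sin(dip) = 61.7 / sin(31.8°) = 117.1 m
net slip = dip-slip / sin(rake) = 117.1 / sin(57.4°) = 139 m

139 m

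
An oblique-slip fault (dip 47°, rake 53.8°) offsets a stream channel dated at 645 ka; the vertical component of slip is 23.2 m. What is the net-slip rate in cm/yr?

dip-slip = throw / sin(dip) = 23.2 / sin(47°) = 31.72 m
net slip = dip-slip / sin(rake) = 31.72 / sin(53.8°) = 39.31 m
rate = 39.31 m / 645 ka = 0.0000609 m/yr = 0.00609 cm/yr

0.00609 cm/yr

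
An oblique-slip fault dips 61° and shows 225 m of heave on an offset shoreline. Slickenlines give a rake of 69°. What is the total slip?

497 m

dip-slip = heave / cos(dip) = 225 / cos(61°) = 464.1 m
net slip = dip-slip / sin(rake) = 464.1 / sin(69°) = 497 m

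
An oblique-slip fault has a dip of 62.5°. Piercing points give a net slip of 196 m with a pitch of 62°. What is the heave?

dip-slip = net slip × sin(rake) = 196 m × sin(62°) = 173.1 m
heave = dip-slip × cos(dip) = 173.1 × cos(62.5°) = 79.9 m

79.9 m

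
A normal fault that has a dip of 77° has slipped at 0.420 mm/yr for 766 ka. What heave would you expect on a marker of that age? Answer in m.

72.4 m

dip-slip = rate × time = 0.420 mm/yr × 766 ka = 321.7 m
heave = dip-slip × cos(dip) = 321.7 × cos(77°) = 72.4 m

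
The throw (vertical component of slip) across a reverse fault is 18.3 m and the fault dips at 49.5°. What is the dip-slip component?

24.1 m

dip-slip = throw / sin(dip) = 18.3 / sin(49.5°) = 24.1 m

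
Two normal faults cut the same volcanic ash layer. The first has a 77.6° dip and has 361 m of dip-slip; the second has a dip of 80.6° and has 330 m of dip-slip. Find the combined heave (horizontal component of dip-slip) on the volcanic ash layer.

heave_A = 361 × cos(77.6°) = 77.52 m
heave_B = 330 × cos(80.6°) = 53.90 m
total = 77.52 + 53.90 = 131 m

131 m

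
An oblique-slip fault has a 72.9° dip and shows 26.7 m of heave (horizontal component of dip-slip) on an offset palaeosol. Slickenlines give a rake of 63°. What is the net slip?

dip-slip = heave / cos(dip) = 26.7 / cos(72.9°) = 90.80 m
net slip = dip-slip / sin(rake) = 90.80 / sin(63°) = 102 m

102 m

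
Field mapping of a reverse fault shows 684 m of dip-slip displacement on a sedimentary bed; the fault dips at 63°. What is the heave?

311 m

heave = dip-slip × cos(dip) = 684 m × cos(63°) = 311 m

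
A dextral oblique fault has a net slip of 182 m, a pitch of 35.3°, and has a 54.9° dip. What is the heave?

dip-slip = net slip × sin(rake) = 182 m × sin(35.3°) = 105.2 m
heave = dip-slip × cos(dip) = 105.2 × cos(54.9°) = 60.5 m

60.5 m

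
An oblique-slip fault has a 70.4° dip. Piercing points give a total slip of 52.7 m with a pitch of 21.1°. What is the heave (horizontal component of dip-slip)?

6.36 m

dip-slip = net slip × sin(rake) = 52.7 m × sin(21.1°) = 18.97 m
heave = dip-slip × cos(dip) = 18.97 × cos(70.4°) = 6.36 m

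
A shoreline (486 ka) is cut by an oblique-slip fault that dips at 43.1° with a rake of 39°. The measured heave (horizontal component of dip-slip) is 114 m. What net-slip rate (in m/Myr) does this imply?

dip-slip = heave / cos(dip) = 114 / cos(43.1°) = 156.1 m
net slip = dip-slip / sin(rake) = 156.1 / sin(39°) = 248.1 m
rate = 248.1 m / 486 ka = 0.000510 m/yr = 510 m/Myr

510 m/Myr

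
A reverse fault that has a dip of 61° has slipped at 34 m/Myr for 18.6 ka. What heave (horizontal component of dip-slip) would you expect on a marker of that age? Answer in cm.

30.7 cm

dip-slip = rate × time = 34 m/Myr × 18.6 ka = 0.6324 m
heave = dip-slip × cos(dip) = 0.6324 × cos(61°) = 0.307 m = 30.7 cm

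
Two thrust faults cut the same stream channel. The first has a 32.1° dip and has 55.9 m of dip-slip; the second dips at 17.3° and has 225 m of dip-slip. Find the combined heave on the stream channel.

262 m

heave_A = 55.9 × cos(32.1°) = 47.35 m
heave_B = 225 × cos(17.3°) = 214.8 m
total = 47.35 + 214.8 = 262 m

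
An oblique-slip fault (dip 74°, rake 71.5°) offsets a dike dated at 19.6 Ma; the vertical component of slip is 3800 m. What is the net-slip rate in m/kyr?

dip-slip = throw / sin(dip) = 3800 / sin(74°) = 3953 m
net slip = dip-slip / sin(rake) = 3953 / sin(71.5°) = 4169 m
rate = 4169 m / 19.6 Ma = 0.000213 m/yr = 0.213 m/kyr

0.213 m/kyr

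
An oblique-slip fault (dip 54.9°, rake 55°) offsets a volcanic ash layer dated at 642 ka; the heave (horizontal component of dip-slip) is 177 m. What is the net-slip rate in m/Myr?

585 m/Myr

dip-slip = heave / cos(dip) = 177 / cos(54.9°) = 307.8 m
net slip = dip-slip / sin(rake) = 307.8 / sin(55°) = 375.8 m
rate = 375.8 m / 642 ka = 0.000585 m/yr = 585 m/Myr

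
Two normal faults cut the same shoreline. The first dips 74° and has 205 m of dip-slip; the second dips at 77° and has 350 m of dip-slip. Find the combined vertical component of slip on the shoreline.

throw_A = 205 × sin(74°) = 197.1 m
throw_B = 350 × sin(77°) = 341 m
total = 197.1 + 341 = 538 m

538 m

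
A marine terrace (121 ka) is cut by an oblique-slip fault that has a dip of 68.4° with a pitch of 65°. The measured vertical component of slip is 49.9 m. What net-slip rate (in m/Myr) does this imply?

489 m/Myr

dip-slip = throw / sin(dip) = 49.9 / sin(68.4°) = 53.67 m
net slip = dip-slip / sin(rake) = 53.67 / sin(65°) = 59.22 m
rate = 59.22 m / 121 ka = 0.000489 m/yr = 489 m/Myr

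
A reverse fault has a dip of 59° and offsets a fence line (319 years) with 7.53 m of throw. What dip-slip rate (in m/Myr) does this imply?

27500 m/Myr

dip-slip = throw / sin(dip) = 7.53 m / sin(59°) = 8.785 m
rate = 8.785 m / 319 years = 0.0275 m/yr = 27500 m/Myr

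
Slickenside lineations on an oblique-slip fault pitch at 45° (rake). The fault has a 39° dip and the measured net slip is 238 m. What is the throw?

106 m

dip-slip = net slip × sin(rake) = 238 m × sin(45°) = 168.3 m
throw = dip-slip × sin(dip) = 168.3 × sin(39°) = 106 m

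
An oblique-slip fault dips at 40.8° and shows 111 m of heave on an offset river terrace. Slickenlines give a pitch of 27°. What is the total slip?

dip-slip = heave / cos(dip) = 111 / cos(40.8°) = 146.6 m
net slip = dip-slip / sin(rake) = 146.6 / sin(27°) = 323 m

323 m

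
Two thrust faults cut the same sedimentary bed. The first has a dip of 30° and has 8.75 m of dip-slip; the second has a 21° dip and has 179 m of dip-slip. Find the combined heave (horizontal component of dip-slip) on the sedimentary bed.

175 m

heave_A = 8.75 × cos(30°) = 7.578 m
heave_B = 179 × cos(21°) = 167.1 m
total = 7.578 + 167.1 = 175 m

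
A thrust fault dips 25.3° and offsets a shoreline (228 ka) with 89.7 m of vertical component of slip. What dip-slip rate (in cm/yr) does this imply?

dip-slip = throw / sin(dip) = 89.7 m / sin(25.3°) = 209.9 m
rate = 209.9 m / 228 ka = 0.000921 m/yr = 0.0921 cm/yr

0.0921 cm/yr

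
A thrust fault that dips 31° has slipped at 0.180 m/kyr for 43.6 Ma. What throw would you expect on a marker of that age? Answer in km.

dip-slip = rate × time = 0.180 m/kyr × 43.6 Ma = 7848 m
throw = dip-slip × sin(dip) = 7848 × sin(31°) = 4040 m = 4.04 km

4.04 km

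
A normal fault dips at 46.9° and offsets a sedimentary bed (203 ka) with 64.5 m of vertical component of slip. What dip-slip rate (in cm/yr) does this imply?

dip-slip = throw / sin(dip) = 64.5 m / sin(46.9°) = 88.34 m
rate = 88.34 m / 203 ka = 0.000435 m/yr = 0.0435 cm/yr

0.0435 cm/yr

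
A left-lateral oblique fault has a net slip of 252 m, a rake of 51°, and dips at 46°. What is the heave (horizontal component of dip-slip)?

dip-slip = net slip × sin(rake) = 252 m × sin(51°) = 195.8 m
heave = dip-slip × cos(dip) = 195.8 × cos(46°) = 136 m

136 m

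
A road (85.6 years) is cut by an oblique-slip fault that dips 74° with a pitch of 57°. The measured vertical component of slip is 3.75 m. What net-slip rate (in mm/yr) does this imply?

54.3 mm/yr

dip-slip = throw / sin(dip) = 3.75 / sin(74°) = 3.901 m
net slip = dip-slip / sin(rake) = 3.901 / sin(57°) = 4.652 m
rate = 4.652 m / 85.6 years = 0.0543 m/yr = 54.3 mm/yr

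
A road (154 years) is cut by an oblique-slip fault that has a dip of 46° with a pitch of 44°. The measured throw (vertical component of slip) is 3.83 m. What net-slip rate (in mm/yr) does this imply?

49.8 mm/yr

dip-slip = throw / sin(dip) = 3.83 / sin(46°) = 5.324 m
net slip = dip-slip / sin(rake) = 5.324 / sin(44°) = 7.665 m
rate = 7.665 m / 154 years = 0.0498 m/yr = 49.8 mm/yr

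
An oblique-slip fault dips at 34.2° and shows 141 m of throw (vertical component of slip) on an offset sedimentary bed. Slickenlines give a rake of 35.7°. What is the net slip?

430 m

dip-slip = throw / sin(dip) = 141 / sin(34.2°) = 250.9 m
net slip = dip-slip / sin(rake) = 250.9 / sin(35.7°) = 430 m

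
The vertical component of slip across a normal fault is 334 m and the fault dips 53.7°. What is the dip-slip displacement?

dip-slip = throw / sin(dip) = 334 / sin(53.7°) = 414 m

414 m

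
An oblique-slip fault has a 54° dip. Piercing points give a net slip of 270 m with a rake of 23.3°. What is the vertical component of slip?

dip-slip = net slip × sin(rake) = 270 m × sin(23.3°) = 106.8 m
throw = dip-slip × sin(dip) = 106.8 × sin(54°) = 86.4 m

86.4 m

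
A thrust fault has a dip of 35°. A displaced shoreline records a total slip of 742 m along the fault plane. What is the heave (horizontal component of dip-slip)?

608 m

heave = dip-slip × cos(dip) = 742 m × cos(35°) = 608 m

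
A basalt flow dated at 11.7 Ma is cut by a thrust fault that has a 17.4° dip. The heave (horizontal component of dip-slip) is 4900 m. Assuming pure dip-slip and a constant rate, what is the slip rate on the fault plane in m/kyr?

0.439 m/kyr

dip-slip = heave / cos(dip) = 4900 m / cos(17.4°) = 5135 m
rate = 5135 m / 11.7 Ma = 0.000439 m/yr = 0.439 m/kyr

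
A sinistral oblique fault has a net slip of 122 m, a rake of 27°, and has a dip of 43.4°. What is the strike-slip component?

109 m

strike-slip = net slip × cos(rake) = 122 m × cos(27°) = 109 m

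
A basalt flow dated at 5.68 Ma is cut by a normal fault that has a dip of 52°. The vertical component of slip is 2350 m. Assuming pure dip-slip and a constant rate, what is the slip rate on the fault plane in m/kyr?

dip-slip = throw / sin(dip) = 2350 m / sin(52°) = 2982 m
rate = 2982 m / 5.68 Ma = 0.000525 m/yr = 0.525 m/kyr

0.525 m/kyr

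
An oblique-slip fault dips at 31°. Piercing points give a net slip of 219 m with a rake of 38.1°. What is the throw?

69.6 m

dip-slip = net slip × sin(rake) = 219 m × sin(38.1°) = 135.1 m
throw = dip-slip × sin(dip) = 135.1 × sin(31°) = 69.6 m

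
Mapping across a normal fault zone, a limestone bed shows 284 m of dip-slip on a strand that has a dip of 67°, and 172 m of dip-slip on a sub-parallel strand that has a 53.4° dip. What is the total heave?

214 m

heave_A = 284 × cos(67°) = 111 m
heave_B = 172 × cos(53.4°) = 102.6 m
total = 111 + 102.6 = 214 m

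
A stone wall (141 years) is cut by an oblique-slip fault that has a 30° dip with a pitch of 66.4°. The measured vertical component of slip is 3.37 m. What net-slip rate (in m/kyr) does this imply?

dip-slip = throw / sin(dip) = 3.37 / sin(30°) = 6.740 m
net slip = dip-slip / sin(rake) = 6.740 / sin(66.4°) = 7.355 m
rate = 7.355 m / 141 years = 0.0522 m/yr = 52.2 m/kyr

52.2 m/kyr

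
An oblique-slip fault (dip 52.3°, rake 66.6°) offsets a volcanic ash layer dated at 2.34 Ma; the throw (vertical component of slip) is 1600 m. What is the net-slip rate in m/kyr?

0.942 m/kyr

dip-slip = throw / sin(dip) = 1600 / sin(52.3°) = 2022 m
net slip = dip-slip / sin(rake) = 2022 / sin(66.6°) = 2203 m
rate = 2203 m / 2.34 Ma = 0.000942 m/yr = 0.942 m/kyr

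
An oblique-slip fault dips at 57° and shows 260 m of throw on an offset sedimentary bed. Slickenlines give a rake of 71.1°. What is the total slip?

dip-slip = throw / sin(dip) = 260 / sin(57°) = 310 m
net slip = dip-slip / sin(rake) = 310 / sin(71.1°) = 328 m

328 m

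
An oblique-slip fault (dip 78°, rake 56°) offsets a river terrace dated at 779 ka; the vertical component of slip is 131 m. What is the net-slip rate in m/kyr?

0.207 m/kyr

dip-slip = throw / sin(dip) = 131 / sin(78°) = 133.9 m
net slip = dip-slip / sin(rake) = 133.9 / sin(56°) = 161.5 m
rate = 161.5 m / 779 ka = 0.000207 m/yr = 0.207 m/kyr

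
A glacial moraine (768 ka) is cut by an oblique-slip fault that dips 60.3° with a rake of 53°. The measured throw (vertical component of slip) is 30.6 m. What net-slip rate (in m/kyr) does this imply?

dip-slip = throw / sin(dip) = 30.6 / sin(60.3°) = 35.23 m
net slip = dip-slip / sin(rake) = 35.23 / sin(53°) = 44.11 m
rate = 44.11 m / 768 ka = 0.0000574 m/yr = 0.0574 m/kyr

0.0574 m/kyr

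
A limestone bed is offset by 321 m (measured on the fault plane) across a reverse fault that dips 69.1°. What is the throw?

300 m

throw = dip-slip × sin(dip) = 321 m × sin(69.1°) = 300 m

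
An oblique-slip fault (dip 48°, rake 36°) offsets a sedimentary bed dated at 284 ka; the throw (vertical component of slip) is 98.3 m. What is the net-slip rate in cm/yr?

0.0792 cm/yr

dip-slip = throw / sin(dip) = 98.3 / sin(48°) = 132.3 m
net slip = dip-slip / sin(rake) = 132.3 / sin(36°) = 225 m
rate = 225 m / 284 ka = 0.000792 m/yr = 0.0792 cm/yr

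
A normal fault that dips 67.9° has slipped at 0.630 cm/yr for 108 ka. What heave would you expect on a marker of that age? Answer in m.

256 m

dip-slip = rate × time = 0.630 cm/yr × 108 ka = 680.4 m
heave = dip-slip × cos(dip) = 680.4 × cos(67.9°) = 256 m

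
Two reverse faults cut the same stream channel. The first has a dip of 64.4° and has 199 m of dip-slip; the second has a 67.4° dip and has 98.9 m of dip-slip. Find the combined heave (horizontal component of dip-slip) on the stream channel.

124 m

heave_A = 199 × cos(64.4°) = 85.99 m
heave_B = 98.9 × cos(67.4°) = 38.01 m
total = 85.99 + 38.01 = 124 m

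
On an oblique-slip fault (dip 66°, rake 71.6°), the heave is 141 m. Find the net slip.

365 m

dip-slip = heave / cos(dip) = 141 / cos(66°) = 346.7 m
net slip = dip-slip / sin(rake) = 346.7 / sin(71.6°) = 365 m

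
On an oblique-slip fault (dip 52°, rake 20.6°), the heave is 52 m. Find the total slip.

240 m

dip-slip = heave / cos(dip) = 52 / cos(52°) = 84.46 m
net slip = dip-slip / sin(rake) = 84.46 / sin(20.6°) = 240 m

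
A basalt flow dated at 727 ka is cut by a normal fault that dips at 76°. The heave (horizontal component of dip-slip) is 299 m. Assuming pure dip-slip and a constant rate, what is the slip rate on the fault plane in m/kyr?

1.70 m/kyr

dip-slip = heave / cos(dip) = 299 m / cos(76°) = 1236 m
rate = 1236 m / 727 ka = 0.00170 m/yr = 1.70 m/kyr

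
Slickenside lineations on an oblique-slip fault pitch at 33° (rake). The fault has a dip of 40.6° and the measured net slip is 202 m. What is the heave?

dip-slip = net slip × sin(rake) = 202 m × sin(33°) = 110 m
heave = dip-slip × cos(dip) = 110 × cos(40.6°) = 83.5 m

83.5 m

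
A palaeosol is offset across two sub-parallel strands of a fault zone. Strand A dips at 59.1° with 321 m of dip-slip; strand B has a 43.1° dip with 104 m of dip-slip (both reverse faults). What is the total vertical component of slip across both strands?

346 m

throw_A = 321 × sin(59.1°) = 275.4 m
throw_B = 104 × sin(43.1°) = 71.06 m
total = 275.4 + 71.06 = 346 m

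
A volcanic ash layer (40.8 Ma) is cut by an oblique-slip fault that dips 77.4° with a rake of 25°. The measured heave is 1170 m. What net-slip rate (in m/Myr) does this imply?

dip-slip = heave / cos(dip) = 1170 / cos(77.4°) = 5363 m
net slip = dip-slip / sin(rake) = 5363 / sin(25°) = 12690 m
rate = 12690 m / 40.8 Ma = 0.000311 m/yr = 311 m/Myr

311 m/Myr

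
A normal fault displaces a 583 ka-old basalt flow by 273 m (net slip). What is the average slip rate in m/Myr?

rate = 273 m / 583 ka = 0.000468 m/yr = 468 m/Myr

468 m/Myr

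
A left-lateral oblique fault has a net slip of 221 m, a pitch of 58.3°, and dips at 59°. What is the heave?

dip-slip = net slip × sin(rake) = 221 m × sin(58.3°) = 188 m
heave = dip-slip × cos(dip) = 188 × cos(59°) = 96.8 m

96.8 m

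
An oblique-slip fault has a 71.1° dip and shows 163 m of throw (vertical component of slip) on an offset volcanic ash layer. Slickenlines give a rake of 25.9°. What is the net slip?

dip-slip = throw / sin(dip) = 163 / sin(71.1°) = 172.3 m
net slip = dip-slip / sin(rake) = 172.3 / sin(25.9°) = 394 m

394 m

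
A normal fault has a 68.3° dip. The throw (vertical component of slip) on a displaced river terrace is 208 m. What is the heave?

82.8 m

heave = throw / tan(dip) = 208 / tan(68.3°) = 82.8 m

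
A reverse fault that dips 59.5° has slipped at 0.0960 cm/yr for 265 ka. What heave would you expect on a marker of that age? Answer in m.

dip-slip = rate × time = 0.0960 cm/yr × 265 ka = 254.4 m
heave = dip-slip × cos(dip) = 254.4 × cos(59.5°) = 129 m

129 m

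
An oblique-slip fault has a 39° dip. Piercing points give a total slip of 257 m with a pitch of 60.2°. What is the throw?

140 m

dip-slip = net slip × sin(rake) = 257 m × sin(60.2°) = 223 m
throw = dip-slip × sin(dip) = 223 × sin(39°) = 140 m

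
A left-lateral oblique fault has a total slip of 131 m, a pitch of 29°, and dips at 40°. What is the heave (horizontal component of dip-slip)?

dip-slip = net slip × sin(rake) = 131 m × sin(29°) = 63.51 m
heave = dip-slip × cos(dip) = 63.51 × cos(40°) = 48.7 m

48.7 m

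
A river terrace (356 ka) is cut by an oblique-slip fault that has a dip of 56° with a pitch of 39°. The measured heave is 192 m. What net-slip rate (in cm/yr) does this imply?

0.153 cm/yr

dip-slip = heave / cos(dip) = 192 / cos(56°) = 343.4 m
net slip = dip-slip / sin(rake) = 343.4 / sin(39°) = 545.6 m
rate = 545.6 m / 356 ka = 0.00153 m/yr = 0.153 cm/yr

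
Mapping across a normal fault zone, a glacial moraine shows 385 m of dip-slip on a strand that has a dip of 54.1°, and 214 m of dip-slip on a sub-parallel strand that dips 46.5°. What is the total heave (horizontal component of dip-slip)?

heave_A = 385 × cos(54.1°) = 225.8 m
heave_B = 214 × cos(46.5°) = 147.3 m
total = 225.8 + 147.3 = 373 m

373 m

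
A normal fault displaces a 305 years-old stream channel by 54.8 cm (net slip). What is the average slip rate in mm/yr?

rate = 54.8 cm / 305 years = 0.00180 m/yr = 1.80 mm/yr

1.80 mm/yr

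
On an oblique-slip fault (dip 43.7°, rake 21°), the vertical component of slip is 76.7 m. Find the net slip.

310 m

dip-slip = throw / sin(dip) = 76.7 / sin(43.7°) = 111 m
net slip = dip-slip / sin(rake) = 111 / sin(21°) = 310 m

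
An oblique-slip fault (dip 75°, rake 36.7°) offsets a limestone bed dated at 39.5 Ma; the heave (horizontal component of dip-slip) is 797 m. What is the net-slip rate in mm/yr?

0.130 mm/yr

dip-slip = heave / cos(dip) = 797 / cos(75°) = 3079 m
net slip = dip-slip / sin(rake) = 3079 / sin(36.7°) = 5153 m
rate = 5153 m / 39.5 Ma = 0.000130 m/yr = 0.130 mm/yr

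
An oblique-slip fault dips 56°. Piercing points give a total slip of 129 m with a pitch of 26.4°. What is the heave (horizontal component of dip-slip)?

32.1 m

dip-slip = net slip × sin(rake) = 129 m × sin(26.4°) = 57.36 m
heave = dip-slip × cos(dip) = 57.36 × cos(56°) = 32.1 m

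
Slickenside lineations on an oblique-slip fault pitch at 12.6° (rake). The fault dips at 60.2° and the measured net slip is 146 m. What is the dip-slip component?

dip-slip = net slip × sin(rake) = 146 m × sin(12.6°) = 31.8 m

31.8 m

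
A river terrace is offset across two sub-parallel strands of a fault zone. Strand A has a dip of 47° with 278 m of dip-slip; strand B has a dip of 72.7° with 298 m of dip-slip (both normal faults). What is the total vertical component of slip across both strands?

throw_A = 278 × sin(47°) = 203.3 m
throw_B = 298 × sin(72.7°) = 284.5 m
total = 203.3 + 284.5 = 488 m

488 m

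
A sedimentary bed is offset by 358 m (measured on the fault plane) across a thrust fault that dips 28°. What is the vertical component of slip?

throw = dip-slip × sin(dip) = 358 m × sin(28°) = 168 m

168 m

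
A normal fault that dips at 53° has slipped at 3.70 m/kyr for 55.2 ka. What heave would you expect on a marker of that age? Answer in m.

123 m

dip-slip = rate × time = 3.70 m/kyr × 55.2 ka = 204.2 m
heave = dip-slip × cos(dip) = 204.2 × cos(53°) = 123 m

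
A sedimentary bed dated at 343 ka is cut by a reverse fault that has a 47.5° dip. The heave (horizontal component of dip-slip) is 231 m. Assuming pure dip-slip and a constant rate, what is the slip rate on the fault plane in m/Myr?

997 m/Myr

dip-slip = heave / cos(dip) = 231 m / cos(47.5°) = 341.9 m
rate = 341.9 m / 343 ka = 0.000997 m/yr = 997 m/Myr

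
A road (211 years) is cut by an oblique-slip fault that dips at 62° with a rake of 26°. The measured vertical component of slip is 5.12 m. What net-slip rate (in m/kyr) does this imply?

62.7 m/kyr

dip-slip = throw / sin(dip) = 5.12 / sin(62°) = 5.799 m
net slip = dip-slip / sin(rake) = 5.799 / sin(26°) = 13.23 m
rate = 13.23 m / 211 years = 0.0627 m/yr = 62.7 m/kyr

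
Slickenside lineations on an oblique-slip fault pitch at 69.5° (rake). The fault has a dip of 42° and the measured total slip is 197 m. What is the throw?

dip-slip = net slip × sin(rake) = 197 m × sin(69.5°) = 184.5 m
throw = dip-slip × sin(dip) = 184.5 × sin(42°) = 123 m

123 m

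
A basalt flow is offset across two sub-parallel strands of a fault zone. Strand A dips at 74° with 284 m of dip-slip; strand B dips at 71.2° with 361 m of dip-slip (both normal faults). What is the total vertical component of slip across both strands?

615 m

throw_A = 284 × sin(74°) = 273 m
throw_B = 361 × sin(71.2°) = 341.7 m
total = 273 + 341.7 = 615 m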